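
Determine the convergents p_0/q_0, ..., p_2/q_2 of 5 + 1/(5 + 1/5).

Using the convergent recurrence p_i = a_i*p_{i-1} + p_{i-2}, q_i = a_i*q_{i-1} + q_{i-2} with p_{-2}=0, p_{-1}=1, q_{-2}=1, q_{-1}=0:
  i=0: a_0=5, p_0 = 5*1 + 0 = 5, q_0 = 5*0 + 1 = 1.
  i=1: a_1=5, p_1 = 5*5 + 1 = 26, q_1 = 5*1 + 0 = 5.
  i=2: a_2=5, p_2 = 5*26 + 5 = 135, q_2 = 5*5 + 1 = 26.

5/1, 26/5, 135/26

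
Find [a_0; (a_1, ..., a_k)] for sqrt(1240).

Write x_i = (sqrt(1240) + m_i)/d_i with (m_0, d_0) = (0, 1). a_0 = floor(sqrt(1240)) = 35, since 35^2 = 1225 <= 1240 < 1296 = 36^2.
Iterate m_{i+1} = d_i*a_i - m_i, d_{i+1} = (1240 - m_{i+1}^2)/d_i, a_{i+1} = floor((a_0 + m_{i+1})/d_{i+1}):
  m_1 = 1*35 - 0 = 35, d_1 = (1240 - 35^2)/1 = 15/1 = 15, a_1 = floor((35 + 35)/15) = 4.
  m_2 = 15*4 - 35 = 25, d_2 = (1240 - 25^2)/15 = 615/15 = 41, a_2 = floor((35 + 25)/41) = 1.
  m_3 = 41*1 - 25 = 16, d_3 = (1240 - 16^2)/41 = 984/41 = 24, a_3 = floor((35 + 16)/24) = 2.
  m_4 = 24*2 - 16 = 32, d_4 = (1240 - 32^2)/24 = 216/24 = 9, a_4 = floor((35 + 32)/9) = 7.
  m_5 = 9*7 - 32 = 31, d_5 = (1240 - 31^2)/9 = 279/9 = 31, a_5 = floor((35 + 31)/31) = 2.
  m_6 = 31*2 - 31 = 31, d_6 = (1240 - 31^2)/31 = 279/31 = 9, a_6 = floor((35 + 31)/9) = 7.
  m_7 = 9*7 - 31 = 32, d_7 = (1240 - 32^2)/9 = 216/9 = 24, a_7 = floor((35 + 32)/24) = 2.
  m_8 = 24*2 - 32 = 16, d_8 = (1240 - 16^2)/24 = 984/24 = 41, a_8 = floor((35 + 16)/41) = 1.
  m_9 = 41*1 - 16 = 25, d_9 = (1240 - 25^2)/41 = 615/41 = 15, a_9 = floor((35 + 25)/15) = 4.
  m_10 = 15*4 - 25 = 35, d_10 = (1240 - 35^2)/15 = 15/15 = 1, a_10 = floor((35 + 35)/1) = 70.
  m_11 = 1*70 - 35 = 35, d_11 = (1240 - 35^2)/1 = 15/1 = 15: (m_11, d_11) = (m_1, d_1) = (35, 15), so from here the quotients repeat a_1, ..., a_10; the period length is 10.
Hence the expansion of sqrt(1240) is a_0 = 35 followed by the repeating block 4, 1, 2, 7, 2, 7, 2, 1, 4, 70 (period 10).

[35; (4, 1, 2, 7, 2, 7, 2, 1, 4, 70)]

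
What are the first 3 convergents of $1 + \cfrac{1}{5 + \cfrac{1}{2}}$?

Using the convergent recurrence p_i = a_i*p_{i-1} + p_{i-2}, q_i = a_i*q_{i-1} + q_{i-2} with p_{-2}=0, p_{-1}=1, q_{-2}=1, q_{-1}=0:
  i=0: a_0=1, p_0 = 1*1 + 0 = 1, q_0 = 1*0 + 1 = 1.
  i=1: a_1=5, p_1 = 5*1 + 1 = 6, q_1 = 5*1 + 0 = 5.
  i=2: a_2=2, p_2 = 2*6 + 1 = 13, q_2 = 2*5 + 1 = 11.

1/1, 6/5, 13/11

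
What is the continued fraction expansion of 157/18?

Run the Euclidean algorithm on 157 and 18; the successive quotients are the partial quotients a_0, a_1, ... (each step inverts the fractional part left over by the previous one):
  157 = 8*18 + 13, so a_0 = 8.
  18 = 1*13 + 5, so a_1 = 1.
  13 = 2*5 + 3, so a_2 = 2.
  5 = 1*3 + 2, so a_3 = 1.
  3 = 1*2 + 1, so a_4 = 1.
  2 = 2*1 + 0, so a_5 = 2.
The remainder reaches 0 after 6 divisions, so the expansion has 6 partial quotients, read off in order.

[8; 1, 2, 1, 1, 2]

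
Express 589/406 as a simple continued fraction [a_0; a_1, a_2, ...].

[1; 2, 4, 1, 1, 2, 1, 5]

Run the Euclidean algorithm on 589 and 406; the successive quotients are the partial quotients a_0, a_1, ... (each step inverts the fractional part left over by the previous one):
  589 = 1*406 + 183, so a_0 = 1.
  406 = 2*183 + 40, so a_1 = 2.
  183 = 4*40 + 23, so a_2 = 4.
  40 = 1*23 + 17, so a_3 = 1.
  23 = 1*17 + 6, so a_4 = 1.
  17 = 2*6 + 5, so a_5 = 2.
  6 = 1*5 + 1, so a_6 = 1.
  5 = 5*1 + 0, so a_7 = 5.
The remainder reaches 0 after 8 divisions, so the expansion has 8 partial quotients, read off in order.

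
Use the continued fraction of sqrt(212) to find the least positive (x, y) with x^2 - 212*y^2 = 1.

(x, y) = (66249, 4550)

First expand sqrt(212) as a continued fraction. With x_i = (sqrt(212) + m_i)/d_i and (m_0, d_0) = (0, 1): a_0 = floor(sqrt(212)) = 14, since 14^2 = 196 <= 212 < 225 = 15^2.
Iterate m_{i+1} = d_i*a_i - m_i, d_{i+1} = (212 - m_{i+1}^2)/d_i, a_{i+1} = floor((a_0 + m_{i+1})/d_{i+1}):
  m_1 = 1*14 - 0 = 14, d_1 = (212 - 14^2)/1 = 16/1 = 16, a_1 = floor((14 + 14)/16) = 1.
  m_2 = 16*1 - 14 = 2, d_2 = (212 - 2^2)/16 = 208/16 = 13, a_2 = floor((14 + 2)/13) = 1.
  m_3 = 13*1 - 2 = 11, d_3 = (212 - 11^2)/13 = 91/13 = 7, a_3 = floor((14 + 11)/7) = 3.
  m_4 = 7*3 - 11 = 10, d_4 = (212 - 10^2)/7 = 112/7 = 16, a_4 = floor((14 + 10)/16) = 1.
  m_5 = 16*1 - 10 = 6, d_5 = (212 - 6^2)/16 = 176/16 = 11, a_5 = floor((14 + 6)/11) = 1.
  m_6 = 11*1 - 6 = 5, d_6 = (212 - 5^2)/11 = 187/11 = 17, a_6 = floor((14 + 5)/17) = 1.
  m_7 = 17*1 - 5 = 12, d_7 = (212 - 12^2)/17 = 68/17 = 4, a_7 = floor((14 + 12)/4) = 6.
  m_8 = 4*6 - 12 = 12, d_8 = (212 - 12^2)/4 = 68/4 = 17, a_8 = floor((14 + 12)/17) = 1.
  m_9 = 17*1 - 12 = 5, d_9 = (212 - 5^2)/17 = 187/17 = 11, a_9 = floor((14 + 5)/11) = 1.
  m_10 = 11*1 - 5 = 6, d_10 = (212 - 6^2)/11 = 176/11 = 16, a_10 = floor((14 + 6)/16) = 1.
  m_11 = 16*1 - 6 = 10, d_11 = (212 - 10^2)/16 = 112/16 = 7, a_11 = floor((14 + 10)/7) = 3.
  m_12 = 7*3 - 10 = 11, d_12 = (212 - 11^2)/7 = 91/7 = 13, a_12 = floor((14 + 11)/13) = 1.
  m_13 = 13*1 - 11 = 2, d_13 = (212 - 2^2)/13 = 208/13 = 16, a_13 = floor((14 + 2)/16) = 1.
  m_14 = 16*1 - 2 = 14, d_14 = (212 - 14^2)/16 = 16/16 = 1, a_14 = floor((14 + 14)/1) = 28.
  m_15 = 1*28 - 14 = 14, d_15 = (212 - 14^2)/1 = 16/1 = 16: (m_15, d_15) = (m_1, d_1) = (14, 16), so from here the quotients repeat a_1, ..., a_14; the period length is 14.
So sqrt(212) = [14; (1, 1, 3, 1, 1, 1, 6, 1, 1, 1, 3, 1, 1, 28)] with period length k = 14.
k is even, so the fundamental solution of x^2 - 212y^2 = 1 is (p_{k-1}, q_{k-1}) = (p_13, q_13); compute convergents through index 13.
Convergents (p_i = a_i*p_{i-1} + p_{i-2}, q_i = a_i*q_{i-1} + q_{i-2} with p_{-2}=0, p_{-1}=1, q_{-2}=1, q_{-1}=0):
  i=0: a_0=14, p_0 = 14*1 + 0 = 14, q_0 = 14*0 + 1 = 1.
  i=1: a_1=1, p_1 = 1*14 + 1 = 15, q_1 = 1*1 + 0 = 1.
  i=2: a_2=1, p_2 = 1*15 + 14 = 29, q_2 = 1*1 + 1 = 2.
  i=3: a_3=3, p_3 = 3*29 + 15 = 102, q_3 = 3*2 + 1 = 7.
  i=4: a_4=1, p_4 = 1*102 + 29 = 131, q_4 = 1*7 + 2 = 9.
  i=5: a_5=1, p_5 = 1*131 + 102 = 233, q_5 = 1*9 + 7 = 16.
  i=6: a_6=1, p_6 = 1*233 + 131 = 364, q_6 = 1*16 + 9 = 25.
  i=7: a_7=6, p_7 = 6*364 + 233 = 2417, q_7 = 6*25 + 16 = 166.
  i=8: a_8=1, p_8 = 1*2417 + 364 = 2781, q_8 = 1*166 + 25 = 191.
  i=9: a_9=1, p_9 = 1*2781 + 2417 = 5198, q_9 = 1*191 + 166 = 357.
  i=10: a_10=1, p_10 = 1*5198 + 2781 = 7979, q_10 = 1*357 + 191 = 548.
  i=11: a_11=3, p_11 = 3*7979 + 5198 = 29135, q_11 = 3*548 + 357 = 2001.
  i=12: a_12=1, p_12 = 1*29135 + 7979 = 37114, q_12 = 1*2001 + 548 = 2549.
  i=13: a_13=1, p_13 = 1*37114 + 29135 = 66249, q_13 = 1*2549 + 2001 = 4550.
Check: 66249^2 - 212*4550^2 = 4388930001 - 4388930000 = 1, so (x, y) = (66249, 4550) solves the equation, and by the theorem it is the least positive solution.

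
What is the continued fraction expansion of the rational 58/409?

Run the Euclidean algorithm on 58 and 409; the successive quotients are the partial quotients a_0, a_1, ... (each step inverts the fractional part left over by the previous one):
  58 = 0*409 + 58, so a_0 = 0.
  409 = 7*58 + 3, so a_1 = 7.
  58 = 19*3 + 1, so a_2 = 19.
  3 = 3*1 + 0, so a_3 = 3.
The remainder reaches 0 after 4 divisions, so the expansion has 4 partial quotients, read off in order.

[0; 7, 19, 3]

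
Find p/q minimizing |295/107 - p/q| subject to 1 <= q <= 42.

102/37

Expand x = 295/107 as a continued fraction with the Euclidean algorithm:
  295 = 2*107 + 81, so a_0 = 2.
  107 = 1*81 + 26, so a_1 = 1.
  81 = 3*26 + 3, so a_2 = 3.
  26 = 8*3 + 2, so a_3 = 8.
  3 = 1*2 + 1, so a_4 = 1.
  2 = 2*1 + 0, so a_5 = 2.
so x = [2; 1, 3, 8, 1, 2].
Convergents (p_i = a_i*p_{i-1} + p_{i-2}, q_i = a_i*q_{i-1} + q_{i-2} with p_{-2}=0, p_{-1}=1, q_{-2}=1, q_{-1}=0), until the denominator exceeds 42:
  i=0: a_0=2, p_0 = 2*1 + 0 = 2, q_0 = 2*0 + 1 = 1.
  i=1: a_1=1, p_1 = 1*2 + 1 = 3, q_1 = 1*1 + 0 = 1.
  i=2: a_2=3, p_2 = 3*3 + 2 = 11, q_2 = 3*1 + 1 = 4.
  i=3: a_3=8, p_3 = 8*11 + 3 = 91, q_3 = 8*4 + 1 = 33.
  i=4: a_4=1, p_4 = 1*91 + 11 = 102, q_4 = 1*33 + 4 = 37.
  i=5: a_5=2, p_5 = 2*102 + 91 = 295, q_5 = 2*37 + 33 = 107.
q_5 = 107 > 42, so the last convergent with denominator <= 42 is p_4/q_4 = 102/37.
The closest fraction with denominator <= 42 is either p_4/q_4 or the intermediate fraction (k*p_4 + p_3)/(k*q_4 + q_3) with the largest k >= 1 whose denominator stays <= 42; these approach x as k grows, and every other convergent or intermediate fraction in range is farther away.
Largest k: floor((42 - q_3)/q_4) = floor((42 - 33)/37) = 0.
Since k = 0, no intermediate fraction beyond p_4/q_4 has denominator <= 42, so the convergent 102/37 is the closest (its error is |295*37 - 102*107|/(107*37) = 1/3959).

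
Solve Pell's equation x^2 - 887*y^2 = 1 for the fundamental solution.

First expand sqrt(887) as a continued fraction. With x_i = (sqrt(887) + m_i)/d_i and (m_0, d_0) = (0, 1): a_0 = floor(sqrt(887)) = 29, since 29^2 = 841 <= 887 < 900 = 30^2.
Iterate m_{i+1} = d_i*a_i - m_i, d_{i+1} = (887 - m_{i+1}^2)/d_i, a_{i+1} = floor((a_0 + m_{i+1})/d_{i+1}):
  m_1 = 1*29 - 0 = 29, d_1 = (887 - 29^2)/1 = 46/1 = 46, a_1 = floor((29 + 29)/46) = 1.
  m_2 = 46*1 - 29 = 17, d_2 = (887 - 17^2)/46 = 598/46 = 13, a_2 = floor((29 + 17)/13) = 3.
  m_3 = 13*3 - 17 = 22, d_3 = (887 - 22^2)/13 = 403/13 = 31, a_3 = floor((29 + 22)/31) = 1.
  m_4 = 31*1 - 22 = 9, d_4 = (887 - 9^2)/31 = 806/31 = 26, a_4 = floor((29 + 9)/26) = 1.
  m_5 = 26*1 - 9 = 17, d_5 = (887 - 17^2)/26 = 598/26 = 23, a_5 = floor((29 + 17)/23) = 2.
  m_6 = 23*2 - 17 = 29, d_6 = (887 - 29^2)/23 = 46/23 = 2, a_6 = floor((29 + 29)/2) = 29.
  m_7 = 2*29 - 29 = 29, d_7 = (887 - 29^2)/2 = 46/2 = 23, a_7 = floor((29 + 29)/23) = 2.
  m_8 = 23*2 - 29 = 17, d_8 = (887 - 17^2)/23 = 598/23 = 26, a_8 = floor((29 + 17)/26) = 1.
  m_9 = 26*1 - 17 = 9, d_9 = (887 - 9^2)/26 = 806/26 = 31, a_9 = floor((29 + 9)/31) = 1.
  m_10 = 31*1 - 9 = 22, d_10 = (887 - 22^2)/31 = 403/31 = 13, a_10 = floor((29 + 22)/13) = 3.
  m_11 = 13*3 - 22 = 17, d_11 = (887 - 17^2)/13 = 598/13 = 46, a_11 = floor((29 + 17)/46) = 1.
  m_12 = 46*1 - 17 = 29, d_12 = (887 - 29^2)/46 = 46/46 = 1, a_12 = floor((29 + 29)/1) = 58.
  m_13 = 1*58 - 29 = 29, d_13 = (887 - 29^2)/1 = 46/1 = 46: (m_13, d_13) = (m_1, d_1) = (29, 46), so from here the quotients repeat a_1, ..., a_12; the period length is 12.
So sqrt(887) = [29; (1, 3, 1, 1, 2, 29, 2, 1, 1, 3, 1, 58)] with period length k = 12.
k is even, so the fundamental solution of x^2 - 887y^2 = 1 is (p_{k-1}, q_{k-1}) = (p_11, q_11); compute convergents through index 11.
Convergents (p_i = a_i*p_{i-1} + p_{i-2}, q_i = a_i*q_{i-1} + q_{i-2} with p_{-2}=0, p_{-1}=1, q_{-2}=1, q_{-1}=0):
  i=0: a_0=29, p_0 = 29*1 + 0 = 29, q_0 = 29*0 + 1 = 1.
  i=1: a_1=1, p_1 = 1*29 + 1 = 30, q_1 = 1*1 + 0 = 1.
  i=2: a_2=3, p_2 = 3*30 + 29 = 119, q_2 = 3*1 + 1 = 4.
  i=3: a_3=1, p_3 = 1*119 + 30 = 149, q_3 = 1*4 + 1 = 5.
  i=4: a_4=1, p_4 = 1*149 + 119 = 268, q_4 = 1*5 + 4 = 9.
  i=5: a_5=2, p_5 = 2*268 + 149 = 685, q_5 = 2*9 + 5 = 23.
  i=6: a_6=29, p_6 = 29*685 + 268 = 20133, q_6 = 29*23 + 9 = 676.
  i=7: a_7=2, p_7 = 2*20133 + 685 = 40951, q_7 = 2*676 + 23 = 1375.
  i=8: a_8=1, p_8 = 1*40951 + 20133 = 61084, q_8 = 1*1375 + 676 = 2051.
  i=9: a_9=1, p_9 = 1*61084 + 40951 = 102035, q_9 = 1*2051 + 1375 = 3426.
  i=10: a_10=3, p_10 = 3*102035 + 61084 = 367189, q_10 = 3*3426 + 2051 = 12329.
  i=11: a_11=1, p_11 = 1*367189 + 102035 = 469224, q_11 = 1*12329 + 3426 = 15755.
Check: 469224^2 - 887*15755^2 = 220171162176 - 220171162175 = 1, so (x, y) = (469224, 15755) solves the equation, and by the theorem it is the least positive solution.

(x, y) = (469224, 15755)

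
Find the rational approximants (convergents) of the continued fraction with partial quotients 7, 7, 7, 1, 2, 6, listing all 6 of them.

Using the convergent recurrence p_i = a_i*p_{i-1} + p_{i-2}, q_i = a_i*q_{i-1} + q_{i-2} with p_{-2}=0, p_{-1}=1, q_{-2}=1, q_{-1}=0:
  i=0: a_0=7, p_0 = 7*1 + 0 = 7, q_0 = 7*0 + 1 = 1.
  i=1: a_1=7, p_1 = 7*7 + 1 = 50, q_1 = 7*1 + 0 = 7.
  i=2: a_2=7, p_2 = 7*50 + 7 = 357, q_2 = 7*7 + 1 = 50.
  i=3: a_3=1, p_3 = 1*357 + 50 = 407, q_3 = 1*50 + 7 = 57.
  i=4: a_4=2, p_4 = 2*407 + 357 = 1171, q_4 = 2*57 + 50 = 164.
  i=5: a_5=6, p_5 = 6*1171 + 407 = 7433, q_5 = 6*164 + 57 = 1041.

7/1, 50/7, 357/50, 407/57, 1171/164, 7433/1041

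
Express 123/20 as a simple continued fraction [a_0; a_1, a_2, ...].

[6; 6, 1, 2]

Run the Euclidean algorithm on 123 and 20; the successive quotients are the partial quotients a_0, a_1, ... (each step inverts the fractional part left over by the previous one):
  123 = 6*20 + 3, so a_0 = 6.
  20 = 6*3 + 2, so a_1 = 6.
  3 = 1*2 + 1, so a_2 = 1.
  2 = 2*1 + 0, so a_3 = 2.
The remainder reaches 0 after 4 divisions, so the expansion has 4 partial quotients, read off in order.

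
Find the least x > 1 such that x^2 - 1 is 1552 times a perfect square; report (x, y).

First expand sqrt(1552) as a continued fraction. With x_i = (sqrt(1552) + m_i)/d_i and (m_0, d_0) = (0, 1): a_0 = floor(sqrt(1552)) = 39, since 39^2 = 1521 <= 1552 < 1600 = 40^2.
Iterate m_{i+1} = d_i*a_i - m_i, d_{i+1} = (1552 - m_{i+1}^2)/d_i, a_{i+1} = floor((a_0 + m_{i+1})/d_{i+1}):
  m_1 = 1*39 - 0 = 39, d_1 = (1552 - 39^2)/1 = 31/1 = 31, a_1 = floor((39 + 39)/31) = 2.
  m_2 = 31*2 - 39 = 23, d_2 = (1552 - 23^2)/31 = 1023/31 = 33, a_2 = floor((39 + 23)/33) = 1.
  m_3 = 33*1 - 23 = 10, d_3 = (1552 - 10^2)/33 = 1452/33 = 44, a_3 = floor((39 + 10)/44) = 1.
  m_4 = 44*1 - 10 = 34, d_4 = (1552 - 34^2)/44 = 396/44 = 9, a_4 = floor((39 + 34)/9) = 8.
  m_5 = 9*8 - 34 = 38, d_5 = (1552 - 38^2)/9 = 108/9 = 12, a_5 = floor((39 + 38)/12) = 6.
  m_6 = 12*6 - 38 = 34, d_6 = (1552 - 34^2)/12 = 396/12 = 33, a_6 = floor((39 + 34)/33) = 2.
  m_7 = 33*2 - 34 = 32, d_7 = (1552 - 32^2)/33 = 528/33 = 16, a_7 = floor((39 + 32)/16) = 4.
  m_8 = 16*4 - 32 = 32, d_8 = (1552 - 32^2)/16 = 528/16 = 33, a_8 = floor((39 + 32)/33) = 2.
  m_9 = 33*2 - 32 = 34, d_9 = (1552 - 34^2)/33 = 396/33 = 12, a_9 = floor((39 + 34)/12) = 6.
  m_10 = 12*6 - 34 = 38, d_10 = (1552 - 38^2)/12 = 108/12 = 9, a_10 = floor((39 + 38)/9) = 8.
  m_11 = 9*8 - 38 = 34, d_11 = (1552 - 34^2)/9 = 396/9 = 44, a_11 = floor((39 + 34)/44) = 1.
  m_12 = 44*1 - 34 = 10, d_12 = (1552 - 10^2)/44 = 1452/44 = 33, a_12 = floor((39 + 10)/33) = 1.
  m_13 = 33*1 - 10 = 23, d_13 = (1552 - 23^2)/33 = 1023/33 = 31, a_13 = floor((39 + 23)/31) = 2.
  m_14 = 31*2 - 23 = 39, d_14 = (1552 - 39^2)/31 = 31/31 = 1, a_14 = floor((39 + 39)/1) = 78.
  m_15 = 1*78 - 39 = 39, d_15 = (1552 - 39^2)/1 = 31/1 = 31: (m_15, d_15) = (m_1, d_1) = (39, 31), so from here the quotients repeat a_1, ..., a_14; the period length is 14.
So sqrt(1552) = [39; (2, 1, 1, 8, 6, 2, 4, 2, 6, 8, 1, 1, 2, 78)] with period length k = 14.
k is even, so the fundamental solution of x^2 - 1552y^2 = 1 is (p_{k-1}, q_{k-1}) = (p_13, q_13); compute convergents through index 13.
Convergents (p_i = a_i*p_{i-1} + p_{i-2}, q_i = a_i*q_{i-1} + q_{i-2} with p_{-2}=0, p_{-1}=1, q_{-2}=1, q_{-1}=0):
  i=0: a_0=39, p_0 = 39*1 + 0 = 39, q_0 = 39*0 + 1 = 1.
  i=1: a_1=2, p_1 = 2*39 + 1 = 79, q_1 = 2*1 + 0 = 2.
  i=2: a_2=1, p_2 = 1*79 + 39 = 118, q_2 = 1*2 + 1 = 3.
  i=3: a_3=1, p_3 = 1*118 + 79 = 197, q_3 = 1*3 + 2 = 5.
  i=4: a_4=8, p_4 = 8*197 + 118 = 1694, q_4 = 8*5 + 3 = 43.
  i=5: a_5=6, p_5 = 6*1694 + 197 = 10361, q_5 = 6*43 + 5 = 263.
  i=6: a_6=2, p_6 = 2*10361 + 1694 = 22416, q_6 = 2*263 + 43 = 569.
  i=7: a_7=4, p_7 = 4*22416 + 10361 = 100025, q_7 = 4*569 + 263 = 2539.
  i=8: a_8=2, p_8 = 2*100025 + 22416 = 222466, q_8 = 2*2539 + 569 = 5647.
  i=9: a_9=6, p_9 = 6*222466 + 100025 = 1434821, q_9 = 6*5647 + 2539 = 36421.
  i=10: a_10=8, p_10 = 8*1434821 + 222466 = 11701034, q_10 = 8*36421 + 5647 = 297015.
  i=11: a_11=1, p_11 = 1*11701034 + 1434821 = 13135855, q_11 = 1*297015 + 36421 = 333436.
  i=12: a_12=1, p_12 = 1*13135855 + 11701034 = 24836889, q_12 = 1*333436 + 297015 = 630451.
  i=13: a_13=2, p_13 = 2*24836889 + 13135855 = 62809633, q_13 = 2*630451 + 333436 = 1594338.
Check: 62809633^2 - 1552*1594338^2 = 3945049997594689 - 3945049997594688 = 1, so (x, y) = (62809633, 1594338) solves the equation, and by the theorem it is the least positive solution.

(x, y) = (62809633, 1594338)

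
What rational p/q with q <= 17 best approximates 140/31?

77/17

Expand x = 140/31 as a continued fraction with the Euclidean algorithm:
  140 = 4*31 + 16, so a_0 = 4.
  31 = 1*16 + 15, so a_1 = 1.
  16 = 1*15 + 1, so a_2 = 1.
  15 = 15*1 + 0, so a_3 = 15.
so x = [4; 1, 1, 15].
Convergents (p_i = a_i*p_{i-1} + p_{i-2}, q_i = a_i*q_{i-1} + q_{i-2} with p_{-2}=0, p_{-1}=1, q_{-2}=1, q_{-1}=0), until the denominator exceeds 17:
  i=0: a_0=4, p_0 = 4*1 + 0 = 4, q_0 = 4*0 + 1 = 1.
  i=1: a_1=1, p_1 = 1*4 + 1 = 5, q_1 = 1*1 + 0 = 1.
  i=2: a_2=1, p_2 = 1*5 + 4 = 9, q_2 = 1*1 + 1 = 2.
  i=3: a_3=15, p_3 = 15*9 + 5 = 140, q_3 = 15*2 + 1 = 31.
q_3 = 31 > 17, so the last convergent with denominator <= 17 is p_2/q_2 = 9/2.
The closest fraction with denominator <= 17 is either p_2/q_2 or the intermediate fraction (k*p_2 + p_1)/(k*q_2 + q_1) with the largest k >= 1 whose denominator stays <= 17; these approach x as k grows, and every other convergent or intermediate fraction in range is farther away.
Largest k: floor((17 - q_1)/q_2) = floor((17 - 1)/2) = 8.
That gives (8*9 + 5)/(8*2 + 1) = 77/17.
Compare the errors: |x - 9/2| = |140*2 - 9*31|/(31*2) = 1/62, and |x - 77/17| = |140*17 - 77*31|/(31*17) = 7/527.
Cross-multiplying, 7*62 = 434 < 527 = 1*527, so 7/527 is smaller: the intermediate fraction 77/17 is closer to x than 9/2.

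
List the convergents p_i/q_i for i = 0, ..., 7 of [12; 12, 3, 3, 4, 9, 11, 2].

Using the convergent recurrence p_i = a_i*p_{i-1} + p_{i-2}, q_i = a_i*q_{i-1} + q_{i-2} with p_{-2}=0, p_{-1}=1, q_{-2}=1, q_{-1}=0:
  i=0: a_0=12, p_0 = 12*1 + 0 = 12, q_0 = 12*0 + 1 = 1.
  i=1: a_1=12, p_1 = 12*12 + 1 = 145, q_1 = 12*1 + 0 = 12.
  i=2: a_2=3, p_2 = 3*145 + 12 = 447, q_2 = 3*12 + 1 = 37.
  i=3: a_3=3, p_3 = 3*447 + 145 = 1486, q_3 = 3*37 + 12 = 123.
  i=4: a_4=4, p_4 = 4*1486 + 447 = 6391, q_4 = 4*123 + 37 = 529.
  i=5: a_5=9, p_5 = 9*6391 + 1486 = 59005, q_5 = 9*529 + 123 = 4884.
  i=6: a_6=11, p_6 = 11*59005 + 6391 = 655446, q_6 = 11*4884 + 529 = 54253.
  i=7: a_7=2, p_7 = 2*655446 + 59005 = 1369897, q_7 = 2*54253 + 4884 = 113390.

12/1, 145/12, 447/37, 1486/123, 6391/529, 59005/4884, 655446/54253, 1369897/113390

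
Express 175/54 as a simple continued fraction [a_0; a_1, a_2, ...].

[3; 4, 6, 2]

Run the Euclidean algorithm on 175 and 54; the successive quotients are the partial quotients a_0, a_1, ... (each step inverts the fractional part left over by the previous one):
  175 = 3*54 + 13, so a_0 = 3.
  54 = 4*13 + 2, so a_1 = 4.
  13 = 6*2 + 1, so a_2 = 6.
  2 = 2*1 + 0, so a_3 = 2.
The remainder reaches 0 after 4 divisions, so the expansion has 4 partial quotients, read off in order.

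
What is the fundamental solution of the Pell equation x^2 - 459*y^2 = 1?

First expand sqrt(459) as a continued fraction. With x_i = (sqrt(459) + m_i)/d_i and (m_0, d_0) = (0, 1): a_0 = floor(sqrt(459)) = 21, since 21^2 = 441 <= 459 < 484 = 22^2.
Iterate m_{i+1} = d_i*a_i - m_i, d_{i+1} = (459 - m_{i+1}^2)/d_i, a_{i+1} = floor((a_0 + m_{i+1})/d_{i+1}):
  m_1 = 1*21 - 0 = 21, d_1 = (459 - 21^2)/1 = 18/1 = 18, a_1 = floor((21 + 21)/18) = 2.
  m_2 = 18*2 - 21 = 15, d_2 = (459 - 15^2)/18 = 234/18 = 13, a_2 = floor((21 + 15)/13) = 2.
  m_3 = 13*2 - 15 = 11, d_3 = (459 - 11^2)/13 = 338/13 = 26, a_3 = floor((21 + 11)/26) = 1.
  m_4 = 26*1 - 11 = 15, d_4 = (459 - 15^2)/26 = 234/26 = 9, a_4 = floor((21 + 15)/9) = 4.
  m_5 = 9*4 - 15 = 21, d_5 = (459 - 21^2)/9 = 18/9 = 2, a_5 = floor((21 + 21)/2) = 21.
  m_6 = 2*21 - 21 = 21, d_6 = (459 - 21^2)/2 = 18/2 = 9, a_6 = floor((21 + 21)/9) = 4.
  m_7 = 9*4 - 21 = 15, d_7 = (459 - 15^2)/9 = 234/9 = 26, a_7 = floor((21 + 15)/26) = 1.
  m_8 = 26*1 - 15 = 11, d_8 = (459 - 11^2)/26 = 338/26 = 13, a_8 = floor((21 + 11)/13) = 2.
  m_9 = 13*2 - 11 = 15, d_9 = (459 - 15^2)/13 = 234/13 = 18, a_9 = floor((21 + 15)/18) = 2.
  m_10 = 18*2 - 15 = 21, d_10 = (459 - 21^2)/18 = 18/18 = 1, a_10 = floor((21 + 21)/1) = 42.
  m_11 = 1*42 - 21 = 21, d_11 = (459 - 21^2)/1 = 18/1 = 18: (m_11, d_11) = (m_1, d_1) = (21, 18), so from here the quotients repeat a_1, ..., a_10; the period length is 10.
So sqrt(459) = [21; (2, 2, 1, 4, 21, 4, 1, 2, 2, 42)] with period length k = 10.
k is even, so the fundamental solution of x^2 - 459y^2 = 1 is (p_{k-1}, q_{k-1}) = (p_9, q_9); compute convergents through index 9.
Convergents (p_i = a_i*p_{i-1} + p_{i-2}, q_i = a_i*q_{i-1} + q_{i-2} with p_{-2}=0, p_{-1}=1, q_{-2}=1, q_{-1}=0):
  i=0: a_0=21, p_0 = 21*1 + 0 = 21, q_0 = 21*0 + 1 = 1.
  i=1: a_1=2, p_1 = 2*21 + 1 = 43, q_1 = 2*1 + 0 = 2.
  i=2: a_2=2, p_2 = 2*43 + 21 = 107, q_2 = 2*2 + 1 = 5.
  i=3: a_3=1, p_3 = 1*107 + 43 = 150, q_3 = 1*5 + 2 = 7.
  i=4: a_4=4, p_4 = 4*150 + 107 = 707, q_4 = 4*7 + 5 = 33.
  i=5: a_5=21, p_5 = 21*707 + 150 = 14997, q_5 = 21*33 + 7 = 700.
  i=6: a_6=4, p_6 = 4*14997 + 707 = 60695, q_6 = 4*700 + 33 = 2833.
  i=7: a_7=1, p_7 = 1*60695 + 14997 = 75692, q_7 = 1*2833 + 700 = 3533.
  i=8: a_8=2, p_8 = 2*75692 + 60695 = 212079, q_8 = 2*3533 + 2833 = 9899.
  i=9: a_9=2, p_9 = 2*212079 + 75692 = 499850, q_9 = 2*9899 + 3533 = 23331.
Check: 499850^2 - 459*23331^2 = 249850022500 - 249850022499 = 1, so (x, y) = (499850, 23331) solves the equation, and by the theorem it is the least positive solution.

(x, y) = (499850, 23331)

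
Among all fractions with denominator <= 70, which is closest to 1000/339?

Expand x = 1000/339 as a continued fraction with the Euclidean algorithm:
  1000 = 2*339 + 322, so a_0 = 2.
  339 = 1*322 + 17, so a_1 = 1.
  322 = 18*17 + 16, so a_2 = 18.
  17 = 1*16 + 1, so a_3 = 1.
  16 = 16*1 + 0, so a_4 = 16.
so x = [2; 1, 18, 1, 16].
Convergents (p_i = a_i*p_{i-1} + p_{i-2}, q_i = a_i*q_{i-1} + q_{i-2} with p_{-2}=0, p_{-1}=1, q_{-2}=1, q_{-1}=0), until the denominator exceeds 70:
  i=0: a_0=2, p_0 = 2*1 + 0 = 2, q_0 = 2*0 + 1 = 1.
  i=1: a_1=1, p_1 = 1*2 + 1 = 3, q_1 = 1*1 + 0 = 1.
  i=2: a_2=18, p_2 = 18*3 + 2 = 56, q_2 = 18*1 + 1 = 19.
  i=3: a_3=1, p_3 = 1*56 + 3 = 59, q_3 = 1*19 + 1 = 20.
  i=4: a_4=16, p_4 = 16*59 + 56 = 1000, q_4 = 16*20 + 19 = 339.
q_4 = 339 > 70, so the last convergent with denominator <= 70 is p_3/q_3 = 59/20.
The closest fraction with denominator <= 70 is either p_3/q_3 or the intermediate fraction (k*p_3 + p_2)/(k*q_3 + q_2) with the largest k >= 1 whose denominator stays <= 70; these approach x as k grows, and every other convergent or intermediate fraction in range is farther away.
Largest k: floor((70 - q_2)/q_3) = floor((70 - 19)/20) = 2.
That gives (2*59 + 56)/(2*20 + 19) = 174/59.
Compare the errors: |x - 59/20| = |1000*20 - 59*339|/(339*20) = 1/6780, and |x - 174/59| = |1000*59 - 174*339|/(339*59) = 14/20001.
Cross-multiplying, 1*20001 = 20001 < 94920 = 14*6780, so 1/6780 is smaller: the convergent 59/20 is closer to x than 174/59.

59/20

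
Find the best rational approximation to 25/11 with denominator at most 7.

16/7

Expand x = 25/11 as a continued fraction with the Euclidean algorithm:
  25 = 2*11 + 3, so a_0 = 2.
  11 = 3*3 + 2, so a_1 = 3.
  3 = 1*2 + 1, so a_2 = 1.
  2 = 2*1 + 0, so a_3 = 2.
so x = [2; 3, 1, 2].
Convergents (p_i = a_i*p_{i-1} + p_{i-2}, q_i = a_i*q_{i-1} + q_{i-2} with p_{-2}=0, p_{-1}=1, q_{-2}=1, q_{-1}=0), until the denominator exceeds 7:
  i=0: a_0=2, p_0 = 2*1 + 0 = 2, q_0 = 2*0 + 1 = 1.
  i=1: a_1=3, p_1 = 3*2 + 1 = 7, q_1 = 3*1 + 0 = 3.
  i=2: a_2=1, p_2 = 1*7 + 2 = 9, q_2 = 1*3 + 1 = 4.
  i=3: a_3=2, p_3 = 2*9 + 7 = 25, q_3 = 2*4 + 3 = 11.
q_3 = 11 > 7, so the last convergent with denominator <= 7 is p_2/q_2 = 9/4.
The closest fraction with denominator <= 7 is either p_2/q_2 or the intermediate fraction (k*p_2 + p_1)/(k*q_2 + q_1) with the largest k >= 1 whose denominator stays <= 7; these approach x as k grows, and every other convergent or intermediate fraction in range is farther away.
Largest k: floor((7 - q_1)/q_2) = floor((7 - 3)/4) = 1.
That gives (1*9 + 7)/(1*4 + 3) = 16/7.
Compare the errors: |x - 9/4| = |25*4 - 9*11|/(11*4) = 1/44, and |x - 16/7| = |25*7 - 16*11|/(11*7) = 1/77.
Cross-multiplying, 1*44 = 44 < 77 = 1*77, so 1/77 is smaller: the intermediate fraction 16/7 is closer to x than 9/4.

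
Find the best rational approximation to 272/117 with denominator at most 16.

7/3

Expand x = 272/117 as a continued fraction with the Euclidean algorithm:
  272 = 2*117 + 38, so a_0 = 2.
  117 = 3*38 + 3, so a_1 = 3.
  38 = 12*3 + 2, so a_2 = 12.
  3 = 1*2 + 1, so a_3 = 1.
  2 = 2*1 + 0, so a_4 = 2.
so x = [2; 3, 12, 1, 2].
Convergents (p_i = a_i*p_{i-1} + p_{i-2}, q_i = a_i*q_{i-1} + q_{i-2} with p_{-2}=0, p_{-1}=1, q_{-2}=1, q_{-1}=0), until the denominator exceeds 16:
  i=0: a_0=2, p_0 = 2*1 + 0 = 2, q_0 = 2*0 + 1 = 1.
  i=1: a_1=3, p_1 = 3*2 + 1 = 7, q_1 = 3*1 + 0 = 3.
  i=2: a_2=12, p_2 = 12*7 + 2 = 86, q_2 = 12*3 + 1 = 37.
q_2 = 37 > 16, so the last convergent with denominator <= 16 is p_1/q_1 = 7/3.
The closest fraction with denominator <= 16 is either p_1/q_1 or the intermediate fraction (k*p_1 + p_0)/(k*q_1 + q_0) with the largest k >= 1 whose denominator stays <= 16; these approach x as k grows, and every other convergent or intermediate fraction in range is farther away.
Largest k: floor((16 - q_0)/q_1) = floor((16 - 1)/3) = 5.
That gives (5*7 + 2)/(5*3 + 1) = 37/16.
Compare the errors: |x - 7/3| = |272*3 - 7*117|/(117*3) = 3/351, and |x - 37/16| = |272*16 - 37*117|/(117*16) = 23/1872.
Cross-multiplying, 3*1872 = 5616 < 8073 = 23*351, so 3/351 is smaller: the convergent 7/3 is closer to x than 37/16.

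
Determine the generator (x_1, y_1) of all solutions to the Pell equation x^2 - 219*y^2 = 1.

(x, y) = (74, 5)

First expand sqrt(219) as a continued fraction. With x_i = (sqrt(219) + m_i)/d_i and (m_0, d_0) = (0, 1): a_0 = floor(sqrt(219)) = 14, since 14^2 = 196 <= 219 < 225 = 15^2.
Iterate m_{i+1} = d_i*a_i - m_i, d_{i+1} = (219 - m_{i+1}^2)/d_i, a_{i+1} = floor((a_0 + m_{i+1})/d_{i+1}):
  m_1 = 1*14 - 0 = 14, d_1 = (219 - 14^2)/1 = 23/1 = 23, a_1 = floor((14 + 14)/23) = 1.
  m_2 = 23*1 - 14 = 9, d_2 = (219 - 9^2)/23 = 138/23 = 6, a_2 = floor((14 + 9)/6) = 3.
  m_3 = 6*3 - 9 = 9, d_3 = (219 - 9^2)/6 = 138/6 = 23, a_3 = floor((14 + 9)/23) = 1.
  m_4 = 23*1 - 9 = 14, d_4 = (219 - 14^2)/23 = 23/23 = 1, a_4 = floor((14 + 14)/1) = 28.
  m_5 = 1*28 - 14 = 14, d_5 = (219 - 14^2)/1 = 23/1 = 23: (m_5, d_5) = (m_1, d_1) = (14, 23), so from here the quotients repeat a_1, ..., a_4; the period length is 4.
So sqrt(219) = [14; (1, 3, 1, 28)] with period length k = 4.
k is even, so the fundamental solution of x^2 - 219y^2 = 1 is (p_{k-1}, q_{k-1}) = (p_3, q_3); compute convergents through index 3.
Convergents (p_i = a_i*p_{i-1} + p_{i-2}, q_i = a_i*q_{i-1} + q_{i-2} with p_{-2}=0, p_{-1}=1, q_{-2}=1, q_{-1}=0):
  i=0: a_0=14, p_0 = 14*1 + 0 = 14, q_0 = 14*0 + 1 = 1.
  i=1: a_1=1, p_1 = 1*14 + 1 = 15, q_1 = 1*1 + 0 = 1.
  i=2: a_2=3, p_2 = 3*15 + 14 = 59, q_2 = 3*1 + 1 = 4.
  i=3: a_3=1, p_3 = 1*59 + 15 = 74, q_3 = 1*4 + 1 = 5.
Check: 74^2 - 219*5^2 = 5476 - 5475 = 1, so (x, y) = (74, 5) solves the equation, and by the theorem it is the least positive solution.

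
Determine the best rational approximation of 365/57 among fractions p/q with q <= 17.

32/5

Expand x = 365/57 as a continued fraction with the Euclidean algorithm:
  365 = 6*57 + 23, so a_0 = 6.
  57 = 2*23 + 11, so a_1 = 2.
  23 = 2*11 + 1, so a_2 = 2.
  11 = 11*1 + 0, so a_3 = 11.
so x = [6; 2, 2, 11].
Convergents (p_i = a_i*p_{i-1} + p_{i-2}, q_i = a_i*q_{i-1} + q_{i-2} with p_{-2}=0, p_{-1}=1, q_{-2}=1, q_{-1}=0), until the denominator exceeds 17:
  i=0: a_0=6, p_0 = 6*1 + 0 = 6, q_0 = 6*0 + 1 = 1.
  i=1: a_1=2, p_1 = 2*6 + 1 = 13, q_1 = 2*1 + 0 = 2.
  i=2: a_2=2, p_2 = 2*13 + 6 = 32, q_2 = 2*2 + 1 = 5.
  i=3: a_3=11, p_3 = 11*32 + 13 = 365, q_3 = 11*5 + 2 = 57.
q_3 = 57 > 17, so the last convergent with denominator <= 17 is p_2/q_2 = 32/5.
The closest fraction with denominator <= 17 is either p_2/q_2 or the intermediate fraction (k*p_2 + p_1)/(k*q_2 + q_1) with the largest k >= 1 whose denominator stays <= 17; these approach x as k grows, and every other convergent or intermediate fraction in range is farther away.
Largest k: floor((17 - q_1)/q_2) = floor((17 - 2)/5) = 3.
That gives (3*32 + 13)/(3*5 + 2) = 109/17.
Compare the errors: |x - 32/5| = |365*5 - 32*57|/(57*5) = 1/285, and |x - 109/17| = |365*17 - 109*57|/(57*17) = 8/969.
Cross-multiplying, 1*969 = 969 < 2280 = 8*285, so 1/285 is smaller: the convergent 32/5 is closer to x than 109/17.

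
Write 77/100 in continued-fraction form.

[0; 1, 3, 2, 1, 7]

Run the Euclidean algorithm on 77 and 100; the successive quotients are the partial quotients a_0, a_1, ... (each step inverts the fractional part left over by the previous one):
  77 = 0*100 + 77, so a_0 = 0.
  100 = 1*77 + 23, so a_1 = 1.
  77 = 3*23 + 8, so a_2 = 3.
  23 = 2*8 + 7, so a_3 = 2.
  8 = 1*7 + 1, so a_4 = 1.
  7 = 7*1 + 0, so a_5 = 7.
The remainder reaches 0 after 6 divisions, so the expansion has 6 partial quotients, read off in order.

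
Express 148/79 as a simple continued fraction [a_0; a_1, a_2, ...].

[1; 1, 6, 1, 9]

Run the Euclidean algorithm on 148 and 79; the successive quotients are the partial quotients a_0, a_1, ... (each step inverts the fractional part left over by the previous one):
  148 = 1*79 + 69, so a_0 = 1.
  79 = 1*69 + 10, so a_1 = 1.
  69 = 6*10 + 9, so a_2 = 6.
  10 = 1*9 + 1, so a_3 = 1.
  9 = 9*1 + 0, so a_4 = 9.
The remainder reaches 0 after 5 divisions, so the expansion has 5 partial quotients, read off in order.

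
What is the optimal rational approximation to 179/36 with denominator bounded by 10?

5/1

Expand x = 179/36 as a continued fraction with the Euclidean algorithm:
  179 = 4*36 + 35, so a_0 = 4.
  36 = 1*35 + 1, so a_1 = 1.
  35 = 35*1 + 0, so a_2 = 35.
so x = [4; 1, 35].
Convergents (p_i = a_i*p_{i-1} + p_{i-2}, q_i = a_i*q_{i-1} + q_{i-2} with p_{-2}=0, p_{-1}=1, q_{-2}=1, q_{-1}=0), until the denominator exceeds 10:
  i=0: a_0=4, p_0 = 4*1 + 0 = 4, q_0 = 4*0 + 1 = 1.
  i=1: a_1=1, p_1 = 1*4 + 1 = 5, q_1 = 1*1 + 0 = 1.
  i=2: a_2=35, p_2 = 35*5 + 4 = 179, q_2 = 35*1 + 1 = 36.
q_2 = 36 > 10, so the last convergent with denominator <= 10 is p_1/q_1 = 5/1.
The closest fraction with denominator <= 10 is either p_1/q_1 or the intermediate fraction (k*p_1 + p_0)/(k*q_1 + q_0) with the largest k >= 1 whose denominator stays <= 10; these approach x as k grows, and every other convergent or intermediate fraction in range is farther away.
Largest k: floor((10 - q_0)/q_1) = floor((10 - 1)/1) = 9.
That gives (9*5 + 4)/(9*1 + 1) = 49/10.
Compare the errors: |x - 5/1| = |179*1 - 5*36|/(36*1) = 1/36, and |x - 49/10| = |179*10 - 49*36|/(36*10) = 26/360.
Cross-multiplying, 1*360 = 360 < 936 = 26*36, so 1/36 is smaller: the convergent 5/1 is closer to x than 49/10.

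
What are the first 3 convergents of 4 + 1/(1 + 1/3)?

4/1, 5/1, 19/4

Using the convergent recurrence p_i = a_i*p_{i-1} + p_{i-2}, q_i = a_i*q_{i-1} + q_{i-2} with p_{-2}=0, p_{-1}=1, q_{-2}=1, q_{-1}=0:
  i=0: a_0=4, p_0 = 4*1 + 0 = 4, q_0 = 4*0 + 1 = 1.
  i=1: a_1=1, p_1 = 1*4 + 1 = 5, q_1 = 1*1 + 0 = 1.
  i=2: a_2=3, p_2 = 3*5 + 4 = 19, q_2 = 3*1 + 1 = 4.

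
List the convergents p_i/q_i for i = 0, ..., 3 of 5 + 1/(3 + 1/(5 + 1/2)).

Using the convergent recurrence p_i = a_i*p_{i-1} + p_{i-2}, q_i = a_i*q_{i-1} + q_{i-2} with p_{-2}=0, p_{-1}=1, q_{-2}=1, q_{-1}=0:
  i=0: a_0=5, p_0 = 5*1 + 0 = 5, q_0 = 5*0 + 1 = 1.
  i=1: a_1=3, p_1 = 3*5 + 1 = 16, q_1 = 3*1 + 0 = 3.
  i=2: a_2=5, p_2 = 5*16 + 5 = 85, q_2 = 5*3 + 1 = 16.
  i=3: a_3=2, p_3 = 2*85 + 16 = 186, q_3 = 2*16 + 3 = 35.

5/1, 16/3, 85/16, 186/35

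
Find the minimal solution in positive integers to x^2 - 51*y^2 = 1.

First expand sqrt(51) as a continued fraction. With x_i = (sqrt(51) + m_i)/d_i and (m_0, d_0) = (0, 1): a_0 = floor(sqrt(51)) = 7, since 7^2 = 49 <= 51 < 64 = 8^2.
Iterate m_{i+1} = d_i*a_i - m_i, d_{i+1} = (51 - m_{i+1}^2)/d_i, a_{i+1} = floor((a_0 + m_{i+1})/d_{i+1}):
  m_1 = 1*7 - 0 = 7, d_1 = (51 - 7^2)/1 = 2/1 = 2, a_1 = floor((7 + 7)/2) = 7.
  m_2 = 2*7 - 7 = 7, d_2 = (51 - 7^2)/2 = 2/2 = 1, a_2 = floor((7 + 7)/1) = 14.
  m_3 = 1*14 - 7 = 7, d_3 = (51 - 7^2)/1 = 2/1 = 2: (m_3, d_3) = (m_1, d_1) = (7, 2), so from here the quotients repeat a_1, a_2; the period length is 2.
So sqrt(51) = [7; (7, 14)] with period length k = 2.
k is even, so the fundamental solution of x^2 - 51y^2 = 1 is (p_{k-1}, q_{k-1}) = (p_1, q_1); compute convergents through index 1.
Convergents (p_i = a_i*p_{i-1} + p_{i-2}, q_i = a_i*q_{i-1} + q_{i-2} with p_{-2}=0, p_{-1}=1, q_{-2}=1, q_{-1}=0):
  i=0: a_0=7, p_0 = 7*1 + 0 = 7, q_0 = 7*0 + 1 = 1.
  i=1: a_1=7, p_1 = 7*7 + 1 = 50, q_1 = 7*1 + 0 = 7.
Check: 50^2 - 51*7^2 = 2500 - 2499 = 1, so (x, y) = (50, 7) solves the equation, and by the theorem it is the least positive solution.

(x, y) = (50, 7)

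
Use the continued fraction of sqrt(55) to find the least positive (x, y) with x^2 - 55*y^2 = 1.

First expand sqrt(55) as a continued fraction. With x_i = (sqrt(55) + m_i)/d_i and (m_0, d_0) = (0, 1): a_0 = floor(sqrt(55)) = 7, since 7^2 = 49 <= 55 < 64 = 8^2.
Iterate m_{i+1} = d_i*a_i - m_i, d_{i+1} = (55 - m_{i+1}^2)/d_i, a_{i+1} = floor((a_0 + m_{i+1})/d_{i+1}):
  m_1 = 1*7 - 0 = 7, d_1 = (55 - 7^2)/1 = 6/1 = 6, a_1 = floor((7 + 7)/6) = 2.
  m_2 = 6*2 - 7 = 5, d_2 = (55 - 5^2)/6 = 30/6 = 5, a_2 = floor((7 + 5)/5) = 2.
  m_3 = 5*2 - 5 = 5, d_3 = (55 - 5^2)/5 = 30/5 = 6, a_3 = floor((7 + 5)/6) = 2.
  m_4 = 6*2 - 5 = 7, d_4 = (55 - 7^2)/6 = 6/6 = 1, a_4 = floor((7 + 7)/1) = 14.
  m_5 = 1*14 - 7 = 7, d_5 = (55 - 7^2)/1 = 6/1 = 6: (m_5, d_5) = (m_1, d_1) = (7, 6), so from here the quotients repeat a_1, ..., a_4; the period length is 4.
So sqrt(55) = [7; (2, 2, 2, 14)] with period length k = 4.
k is even, so the fundamental solution of x^2 - 55y^2 = 1 is (p_{k-1}, q_{k-1}) = (p_3, q_3); compute convergents through index 3.
Convergents (p_i = a_i*p_{i-1} + p_{i-2}, q_i = a_i*q_{i-1} + q_{i-2} with p_{-2}=0, p_{-1}=1, q_{-2}=1, q_{-1}=0):
  i=0: a_0=7, p_0 = 7*1 + 0 = 7, q_0 = 7*0 + 1 = 1.
  i=1: a_1=2, p_1 = 2*7 + 1 = 15, q_1 = 2*1 + 0 = 2.
  i=2: a_2=2, p_2 = 2*15 + 7 = 37, q_2 = 2*2 + 1 = 5.
  i=3: a_3=2, p_3 = 2*37 + 15 = 89, q_3 = 2*5 + 2 = 12.
Check: 89^2 - 55*12^2 = 7921 - 7920 = 1, so (x, y) = (89, 12) solves the equation, and by the theorem it is the least positive solution.

(x, y) = (89, 12)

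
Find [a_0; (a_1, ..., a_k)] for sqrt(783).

[27; (1, 54)]

Write x_i = (sqrt(783) + m_i)/d_i with (m_0, d_0) = (0, 1). a_0 = floor(sqrt(783)) = 27, since 27^2 = 729 <= 783 < 784 = 28^2.
Iterate m_{i+1} = d_i*a_i - m_i, d_{i+1} = (783 - m_{i+1}^2)/d_i, a_{i+1} = floor((a_0 + m_{i+1})/d_{i+1}):
  m_1 = 1*27 - 0 = 27, d_1 = (783 - 27^2)/1 = 54/1 = 54, a_1 = floor((27 + 27)/54) = 1.
  m_2 = 54*1 - 27 = 27, d_2 = (783 - 27^2)/54 = 54/54 = 1, a_2 = floor((27 + 27)/1) = 54.
  m_3 = 1*54 - 27 = 27, d_3 = (783 - 27^2)/1 = 54/1 = 54: (m_3, d_3) = (m_1, d_1) = (27, 54), so from here the quotients repeat a_1, a_2; the period length is 2.
Hence the expansion of sqrt(783) is a_0 = 27 followed by the repeating block 1, 54 (period 2).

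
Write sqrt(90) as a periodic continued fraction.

Write x_i = (sqrt(90) + m_i)/d_i with (m_0, d_0) = (0, 1). a_0 = floor(sqrt(90)) = 9, since 9^2 = 81 <= 90 < 100 = 10^2.
Iterate m_{i+1} = d_i*a_i - m_i, d_{i+1} = (90 - m_{i+1}^2)/d_i, a_{i+1} = floor((a_0 + m_{i+1})/d_{i+1}):
  m_1 = 1*9 - 0 = 9, d_1 = (90 - 9^2)/1 = 9/1 = 9, a_1 = floor((9 + 9)/9) = 2.
  m_2 = 9*2 - 9 = 9, d_2 = (90 - 9^2)/9 = 9/9 = 1, a_2 = floor((9 + 9)/1) = 18.
  m_3 = 1*18 - 9 = 9, d_3 = (90 - 9^2)/1 = 9/1 = 9: (m_3, d_3) = (m_1, d_1) = (9, 9), so from here the quotients repeat a_1, a_2; the period length is 2.
Hence the expansion of sqrt(90) is a_0 = 9 followed by the repeating block 2, 18 (period 2).

[9; (2, 18)]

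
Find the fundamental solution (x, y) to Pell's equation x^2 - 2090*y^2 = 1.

(x, y) = (20481, 448)

First expand sqrt(2090) as a continued fraction. With x_i = (sqrt(2090) + m_i)/d_i and (m_0, d_0) = (0, 1): a_0 = floor(sqrt(2090)) = 45, since 45^2 = 2025 <= 2090 < 2116 = 46^2.
Iterate m_{i+1} = d_i*a_i - m_i, d_{i+1} = (2090 - m_{i+1}^2)/d_i, a_{i+1} = floor((a_0 + m_{i+1})/d_{i+1}):
  m_1 = 1*45 - 0 = 45, d_1 = (2090 - 45^2)/1 = 65/1 = 65, a_1 = floor((45 + 45)/65) = 1.
  m_2 = 65*1 - 45 = 20, d_2 = (2090 - 20^2)/65 = 1690/65 = 26, a_2 = floor((45 + 20)/26) = 2.
  m_3 = 26*2 - 20 = 32, d_3 = (2090 - 32^2)/26 = 1066/26 = 41, a_3 = floor((45 + 32)/41) = 1.
  m_4 = 41*1 - 32 = 9, d_4 = (2090 - 9^2)/41 = 2009/41 = 49, a_4 = floor((45 + 9)/49) = 1.
  m_5 = 49*1 - 9 = 40, d_5 = (2090 - 40^2)/49 = 490/49 = 10, a_5 = floor((45 + 40)/10) = 8.
  m_6 = 10*8 - 40 = 40, d_6 = (2090 - 40^2)/10 = 490/10 = 49, a_6 = floor((45 + 40)/49) = 1.
  m_7 = 49*1 - 40 = 9, d_7 = (2090 - 9^2)/49 = 2009/49 = 41, a_7 = floor((45 + 9)/41) = 1.
  m_8 = 41*1 - 9 = 32, d_8 = (2090 - 32^2)/41 = 1066/41 = 26, a_8 = floor((45 + 32)/26) = 2.
  m_9 = 26*2 - 32 = 20, d_9 = (2090 - 20^2)/26 = 1690/26 = 65, a_9 = floor((45 + 20)/65) = 1.
  m_10 = 65*1 - 20 = 45, d_10 = (2090 - 45^2)/65 = 65/65 = 1, a_10 = floor((45 + 45)/1) = 90.
  m_11 = 1*90 - 45 = 45, d_11 = (2090 - 45^2)/1 = 65/1 = 65: (m_11, d_11) = (m_1, d_1) = (45, 65), so from here the quotients repeat a_1, ..., a_10; the period length is 10.
So sqrt(2090) = [45; (1, 2, 1, 1, 8, 1, 1, 2, 1, 90)] with period length k = 10.
k is even, so the fundamental solution of x^2 - 2090y^2 = 1 is (p_{k-1}, q_{k-1}) = (p_9, q_9); compute convergents through index 9.
Convergents (p_i = a_i*p_{i-1} + p_{i-2}, q_i = a_i*q_{i-1} + q_{i-2} with p_{-2}=0, p_{-1}=1, q_{-2}=1, q_{-1}=0):
  i=0: a_0=45, p_0 = 45*1 + 0 = 45, q_0 = 45*0 + 1 = 1.
  i=1: a_1=1, p_1 = 1*45 + 1 = 46, q_1 = 1*1 + 0 = 1.
  i=2: a_2=2, p_2 = 2*46 + 45 = 137, q_2 = 2*1 + 1 = 3.
  i=3: a_3=1, p_3 = 1*137 + 46 = 183, q_3 = 1*3 + 1 = 4.
  i=4: a_4=1, p_4 = 1*183 + 137 = 320, q_4 = 1*4 + 3 = 7.
  i=5: a_5=8, p_5 = 8*320 + 183 = 2743, q_5 = 8*7 + 4 = 60.
  i=6: a_6=1, p_6 = 1*2743 + 320 = 3063, q_6 = 1*60 + 7 = 67.
  i=7: a_7=1, p_7 = 1*3063 + 2743 = 5806, q_7 = 1*67 + 60 = 127.
  i=8: a_8=2, p_8 = 2*5806 + 3063 = 14675, q_8 = 2*127 + 67 = 321.
  i=9: a_9=1, p_9 = 1*14675 + 5806 = 20481, q_9 = 1*321 + 127 = 448.
Check: 20481^2 - 2090*448^2 = 419471361 - 419471360 = 1, so (x, y) = (20481, 448) solves the equation, and by the theorem it is the least positive solution.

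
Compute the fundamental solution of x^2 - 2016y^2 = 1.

First expand sqrt(2016) as a continued fraction. With x_i = (sqrt(2016) + m_i)/d_i and (m_0, d_0) = (0, 1): a_0 = floor(sqrt(2016)) = 44, since 44^2 = 1936 <= 2016 < 2025 = 45^2.
Iterate m_{i+1} = d_i*a_i - m_i, d_{i+1} = (2016 - m_{i+1}^2)/d_i, a_{i+1} = floor((a_0 + m_{i+1})/d_{i+1}):
  m_1 = 1*44 - 0 = 44, d_1 = (2016 - 44^2)/1 = 80/1 = 80, a_1 = floor((44 + 44)/80) = 1.
  m_2 = 80*1 - 44 = 36, d_2 = (2016 - 36^2)/80 = 720/80 = 9, a_2 = floor((44 + 36)/9) = 8.
  m_3 = 9*8 - 36 = 36, d_3 = (2016 - 36^2)/9 = 720/9 = 80, a_3 = floor((44 + 36)/80) = 1.
  m_4 = 80*1 - 36 = 44, d_4 = (2016 - 44^2)/80 = 80/80 = 1, a_4 = floor((44 + 44)/1) = 88.
  m_5 = 1*88 - 44 = 44, d_5 = (2016 - 44^2)/1 = 80/1 = 80: (m_5, d_5) = (m_1, d_1) = (44, 80), so from here the quotients repeat a_1, ..., a_4; the period length is 4.
So sqrt(2016) = [44; (1, 8, 1, 88)] with period length k = 4.
k is even, so the fundamental solution of x^2 - 2016y^2 = 1 is (p_{k-1}, q_{k-1}) = (p_3, q_3); compute convergents through index 3.
Convergents (p_i = a_i*p_{i-1} + p_{i-2}, q_i = a_i*q_{i-1} + q_{i-2} with p_{-2}=0, p_{-1}=1, q_{-2}=1, q_{-1}=0):
  i=0: a_0=44, p_0 = 44*1 + 0 = 44, q_0 = 44*0 + 1 = 1.
  i=1: a_1=1, p_1 = 1*44 + 1 = 45, q_1 = 1*1 + 0 = 1.
  i=2: a_2=8, p_2 = 8*45 + 44 = 404, q_2 = 8*1 + 1 = 9.
  i=3: a_3=1, p_3 = 1*404 + 45 = 449, q_3 = 1*9 + 1 = 10.
Check: 449^2 - 2016*10^2 = 201601 - 201600 = 1, so (x, y) = (449, 10) solves the equation, and by the theorem it is the least positive solution.

(x, y) = (449, 10)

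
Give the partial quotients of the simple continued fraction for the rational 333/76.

[4; 2, 1, 1, 1, 1, 1, 3]

Run the Euclidean algorithm on 333 and 76; the successive quotients are the partial quotients a_0, a_1, ... (each step inverts the fractional part left over by the previous one):
  333 = 4*76 + 29, so a_0 = 4.
  76 = 2*29 + 18, so a_1 = 2.
  29 = 1*18 + 11, so a_2 = 1.
  18 = 1*11 + 7, so a_3 = 1.
  11 = 1*7 + 4, so a_4 = 1.
  7 = 1*4 + 3, so a_5 = 1.
  4 = 1*3 + 1, so a_6 = 1.
  3 = 3*1 + 0, so a_7 = 3.
The remainder reaches 0 after 8 divisions, so the expansion has 8 partial quotients, read off in order.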